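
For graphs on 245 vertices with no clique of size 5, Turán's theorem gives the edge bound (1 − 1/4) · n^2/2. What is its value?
Turán density bound = (3/4) · 245^2/2 = 180075/8 ≈ 22509.375

Turán's theorem: ex(n, K_{r+1}) is achieved by the complete r-partite Turán graph T(n, r) with parts as balanced as possible, and is at most (1 − 1/r) · n^2/2. For r = 4, n = 245: the density bound is (3/4) · 60025/2 = 180075/8 ≈ 22509.375. The integer-valued extremum is e(T(245, 4)) = 22509, which is strictly less than the density bound 180075/8 since 4 ∤ 245 (the parts of T(245, 4) cannot all be equal).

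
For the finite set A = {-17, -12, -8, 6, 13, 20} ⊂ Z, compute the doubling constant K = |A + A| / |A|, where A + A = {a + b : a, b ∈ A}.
K = |A + A| / |A| = 19/6

Enumerate A + A = {a + b : a, b ∈ A}. With |A| = 6, there are |A|^2 = 36 ordered sum pairs; collecting distinct values, A + A = {-34, -29, -25, -24, -20, -16, -11, -6, -4, -2, 1, 3, 5, 8, 12, 19, 26, 33, 40}, so |A + A| = 19. Thus K = 19/6. For comparison, the minimum possible |A + A| over all 6-element sets is 2·6 − 1 = 11 (so min K = 11/6), attained only by arithmetic progressions.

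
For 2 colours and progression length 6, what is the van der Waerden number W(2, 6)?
W(2, 6) = 1132

This is a classical value, W(2, 6) = 1132, established by combining an explicit 2-colouring of {1, ..., 1131} with no monochromatic 6-AP (giving the lower bound W(2, 6) > 1131) and a finite case analysis / exhaustive computer search showing every 2-colouring of {1, ..., 1132} has such an AP.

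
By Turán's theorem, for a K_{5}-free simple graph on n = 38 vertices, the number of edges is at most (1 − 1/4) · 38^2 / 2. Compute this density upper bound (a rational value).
Turán density bound = (3/4) · 38^2/2 = 1083/2 ≈ 541.5

Turán's theorem: ex(n, K_{r+1}) is achieved by the complete r-partite Turán graph T(n, r) with parts as balanced as possible, and is at most (1 − 1/r) · n^2/2. For r = 4, n = 38: the density bound is (3/4) · 1444/2 = 1083/2 ≈ 541.5. The integer-valued extremum is e(T(38, 4)) = 541, which is strictly less than the density bound 1083/2 since 4 ∤ 38 (the parts of T(38, 4) cannot all be equal).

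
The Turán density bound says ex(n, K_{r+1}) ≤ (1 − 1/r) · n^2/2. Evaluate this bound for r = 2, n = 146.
Turán density bound = (1/2) · 146^2/2 = 5329

Turán's theorem: ex(n, K_{r+1}) is achieved by the complete r-partite Turán graph T(n, r) with parts as balanced as possible, and is at most (1 − 1/r) · n^2/2. For r = 2, n = 146: the density bound is (1/2) · 21316/2 = 5329. Since 2 ∣ 146, the Turán graph T(146, 2) has parts of equal size 73, and its edge count e(T(146, 2)) = 5329 attains the density bound exactly.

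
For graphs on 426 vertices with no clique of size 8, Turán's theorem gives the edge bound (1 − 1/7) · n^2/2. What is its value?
Turán density bound = (6/7) · 426^2/2 = 544428/7 ≈ 77775.4286

Turán's theorem: ex(n, K_{r+1}) is achieved by the complete r-partite Turán graph T(n, r) with parts as balanced as possible, and is at most (1 − 1/r) · n^2/2. For r = 7, n = 426: the density bound is (6/7) · 181476/2 = 544428/7 ≈ 77775.4286. The integer-valued extremum is e(T(426, 7)) = 77775, which is strictly less than the density bound 544428/7 since 7 ∤ 426 (the parts of T(426, 7) cannot all be equal).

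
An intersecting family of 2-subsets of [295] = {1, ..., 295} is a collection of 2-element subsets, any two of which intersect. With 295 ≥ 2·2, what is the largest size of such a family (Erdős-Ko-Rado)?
max |F| = C(294, 1) = 294

Erdős-Ko-Rado (1961): when n ≥ 2k, max |F| = C(n−1, k−1). The bound is attained by the star {A : i ∈ A} for any fixed i ∈ [n]. Here C(295−1, 2−1) = C(294, 1) = 294.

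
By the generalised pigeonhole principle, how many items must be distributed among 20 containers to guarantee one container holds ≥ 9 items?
n = (9 − 1)·20 + 1 = 161

By the generalised pigeonhole principle, to guarantee some box contains ≥ r objects we need more than (r − 1) · k objects total. Threshold: n = (r − 1) · k + 1. With r = 9 and k = 20: n = 8 · 20 + 1 = 160 + 1 = 161. For n = 160 = 8 · 20, we can put exactly 8 objects in every box, avoiding 9 in any single one — so 161 is tight.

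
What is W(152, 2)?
W(152, 2) = 152 + 1 = 153

A 2-term AP is any pair of integers, so a monochromatic 2-AP exists iff some colour is used at least twice. With 152 colours, the colouring i ↦ i on {1, ..., 152} uses each colour once, avoiding any monochromatic pair, so W(152, 2) > 152. For {1, ..., 153}, pigeonhole forces two integers of the same colour, which form a monochromatic 2-AP. Hence W(152, 2) = 153.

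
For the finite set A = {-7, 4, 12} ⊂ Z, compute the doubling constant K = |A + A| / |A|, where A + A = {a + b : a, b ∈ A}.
K = |A + A| / |A| = 6/3 = 2

Enumerate A + A = {a + b : a, b ∈ A}. With |A| = 3, there are |A|^2 = 9 ordered sum pairs; collecting distinct values, A + A = {-14, -3, 5, 8, 16, 24}, so |A + A| = 6. Thus K = 6/3 = 2. For comparison, the minimum possible |A + A| over all 3-element sets is 2·3 − 1 = 5 (so min K = 5/3), attained only by arithmetic progressions.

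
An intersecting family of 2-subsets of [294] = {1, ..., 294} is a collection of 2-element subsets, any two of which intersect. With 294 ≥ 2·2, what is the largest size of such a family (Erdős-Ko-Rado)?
max |F| = C(293, 1) = 293

Erdős-Ko-Rado (1961): when n ≥ 2k, max |F| = C(n−1, k−1). The bound is attained by the star {A : i ∈ A} for any fixed i ∈ [n]. Here C(294−1, 2−1) = C(293, 1) = 293.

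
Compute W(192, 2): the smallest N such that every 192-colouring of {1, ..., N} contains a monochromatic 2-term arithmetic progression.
W(192, 2) = 192 + 1 = 193

A 2-term AP is any pair of integers, so a monochromatic 2-AP exists iff some colour is used at least twice. With 192 colours, the colouring i ↦ i on {1, ..., 192} uses each colour once, avoiding any monochromatic pair, so W(192, 2) > 192. For {1, ..., 193}, pigeonhole forces two integers of the same colour, which form a monochromatic 2-AP. Hence W(192, 2) = 193.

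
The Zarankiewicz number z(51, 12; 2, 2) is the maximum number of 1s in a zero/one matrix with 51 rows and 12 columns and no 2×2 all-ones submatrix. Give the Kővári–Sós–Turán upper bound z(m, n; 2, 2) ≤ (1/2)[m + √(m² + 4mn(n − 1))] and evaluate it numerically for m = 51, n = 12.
z(51, 12; 2, 2) ≤ (1/2)[51 + √(51² + 4·51·12·11)] = (1/2)[51 + √29529] = 111.42

Kővári–Sós–Turán: let r_1, ..., r_51 be the row sums and z = Σ r_i the total number of 1s. Each pair of columns can share at most one row with both entries 1 (else a 2×2 all-ones block appears), so Σ_i C(r_i, 2) ≤ C(12, 2) = 66. By convexity Σ_i C(r_i, 2) ≥ 51·C(z/51, 2) = z(z − 51)/(2·51), giving z² − 51z − 51·12·11 ≤ 0 and hence z ≤ (1/2)[51 + √(2601 + 4·6732)] = (1/2)[51 + √29529] ≈ (1/2)(51 + 171.84) = 111.42.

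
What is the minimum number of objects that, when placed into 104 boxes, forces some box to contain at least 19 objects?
n = (19 − 1)·104 + 1 = 1873

By the generalised pigeonhole principle, to guarantee some box contains ≥ r objects we need more than (r − 1) · k objects total. Threshold: n = (r − 1) · k + 1. With r = 19 and k = 104: n = 18 · 104 + 1 = 1872 + 1 = 1873. For n = 1872 = 18 · 104, we can put exactly 18 objects in every box, avoiding 19 in any single one — so 1873 is tight.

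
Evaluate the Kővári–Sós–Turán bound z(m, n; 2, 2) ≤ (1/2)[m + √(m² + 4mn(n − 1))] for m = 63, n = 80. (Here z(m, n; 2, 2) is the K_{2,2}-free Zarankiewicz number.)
z(63, 80; 2, 2) ≤ (1/2)[63 + √(63² + 4·63·80·79)] = (1/2)[63 + √1596609] = 663.285

Kővári–Sós–Turán: let r_1, ..., r_63 be the row sums and z = Σ r_i the total number of 1s. Each pair of columns can share at most one row with both entries 1 (else a 2×2 all-ones block appears), so Σ_i C(r_i, 2) ≤ C(80, 2) = 3160. By convexity Σ_i C(r_i, 2) ≥ 63·C(z/63, 2) = z(z − 63)/(2·63), giving z² − 63z − 63·80·79 ≤ 0 and hence z ≤ (1/2)[63 + √(3969 + 4·398160)] = (1/2)[63 + √1596609] ≈ (1/2)(63 + 1263.5699) = 663.285.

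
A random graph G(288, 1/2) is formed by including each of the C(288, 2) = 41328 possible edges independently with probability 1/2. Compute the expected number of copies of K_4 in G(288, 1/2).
E[# K_4] = C(288, 4) · (1/2)^C(4, 2) = 280720440 / 2^6 = 35090055/8 = 4386256.875

For each 4-subset S of vertices (there are C(288, 4) = 280720440 such S), let X_S = 1 if S induces a K_4 (all C(4, 2) = 6 edges present). Then P(X_S = 1) = (1/2)^6 = 1/64. By linearity of expectation, E[# K_4] = C(288, 4) · (1/2)^6 = 280720440 / 64 = 35090055/8 = 4386256.875.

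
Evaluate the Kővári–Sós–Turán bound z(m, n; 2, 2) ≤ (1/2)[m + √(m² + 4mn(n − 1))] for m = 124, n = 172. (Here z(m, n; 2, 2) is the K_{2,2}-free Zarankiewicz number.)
z(124, 172; 2, 2) ≤ (1/2)[124 + √(124² + 4·124·172·171)] = (1/2)[124 + √14603728] = 1972.7412

Kővári–Sós–Turán: let r_1, ..., r_124 be the row sums and z = Σ r_i the total number of 1s. Each pair of columns can share at most one row with both entries 1 (else a 2×2 all-ones block appears), so Σ_i C(r_i, 2) ≤ C(172, 2) = 14706. By convexity Σ_i C(r_i, 2) ≥ 124·C(z/124, 2) = z(z − 124)/(2·124), giving z² − 124z − 124·172·171 ≤ 0 and hence z ≤ (1/2)[124 + √(15376 + 4·3647088)] = (1/2)[124 + √14603728] ≈ (1/2)(124 + 3821.4824) = 1972.7412.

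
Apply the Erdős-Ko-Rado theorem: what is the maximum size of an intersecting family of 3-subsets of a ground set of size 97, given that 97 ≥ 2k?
max |F| = C(96, 2) = 4560

The Erdős-Ko-Rado theorem states: for n ≥ 2k, an intersecting family of k-subsets of an n-element set has size at most C(n − 1, k − 1), with equality for 'star' families {A ⊆ [n] : |A| = k, i ∈ A} (fix an element i). For n = 97, k = 3: C(96, 2) = 4560.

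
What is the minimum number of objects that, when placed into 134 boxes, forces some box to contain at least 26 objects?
n = (26 − 1)·134 + 1 = 3351

By the generalised pigeonhole principle, to guarantee some box contains ≥ r objects we need more than (r − 1) · k objects total. Threshold: n = (r − 1) · k + 1. With r = 26 and k = 134: n = 25 · 134 + 1 = 3350 + 1 = 3351. For n = 3350 = 25 · 134, we can put exactly 25 objects in every box, avoiding 26 in any single one — so 3351 is tight.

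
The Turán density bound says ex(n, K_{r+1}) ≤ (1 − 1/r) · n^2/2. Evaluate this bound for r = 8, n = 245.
Turán density bound = (7/8) · 245^2/2 = 420175/16 ≈ 26260.9375

Turán's theorem: ex(n, K_{r+1}) is achieved by the complete r-partite Turán graph T(n, r) with parts as balanced as possible, and is at most (1 − 1/r) · n^2/2. For r = 8, n = 245: the density bound is (7/8) · 60025/2 = 420175/16 ≈ 26260.9375. The integer-valued extremum is e(T(245, 8)) = 26260, which is strictly less than the density bound 420175/16 since 8 ∤ 245 (the parts of T(245, 8) cannot all be equal).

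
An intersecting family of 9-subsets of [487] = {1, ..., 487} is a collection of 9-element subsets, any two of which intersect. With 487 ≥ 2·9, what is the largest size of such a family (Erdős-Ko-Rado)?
max |F| = C(486, 8) = 72848202840295740

Erdős-Ko-Rado (1961): when n ≥ 2k, max |F| = C(n−1, k−1). The bound is attained by the star {A : i ∈ A} for any fixed i ∈ [n]. Here C(487−1, 9−1) = C(486, 8) = 72848202840295740.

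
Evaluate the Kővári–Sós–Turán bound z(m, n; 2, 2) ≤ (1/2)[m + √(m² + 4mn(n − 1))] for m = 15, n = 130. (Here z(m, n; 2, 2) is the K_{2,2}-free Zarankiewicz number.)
z(15, 130; 2, 2) ≤ (1/2)[15 + √(15² + 4·15·130·129)] = (1/2)[15 + √1006425] = 509.1037

Kővári–Sós–Turán: let r_1, ..., r_15 be the row sums and z = Σ r_i the total number of 1s. Each pair of columns can share at most one row with both entries 1 (else a 2×2 all-ones block appears), so Σ_i C(r_i, 2) ≤ C(130, 2) = 8385. By convexity Σ_i C(r_i, 2) ≥ 15·C(z/15, 2) = z(z − 15)/(2·15), giving z² − 15z − 15·130·129 ≤ 0 and hence z ≤ (1/2)[15 + √(225 + 4·251550)] = (1/2)[15 + √1006425] ≈ (1/2)(15 + 1003.2074) = 509.1037.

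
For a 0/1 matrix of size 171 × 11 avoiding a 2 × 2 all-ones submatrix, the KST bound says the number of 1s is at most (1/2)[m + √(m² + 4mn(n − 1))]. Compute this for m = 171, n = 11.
z(171, 11; 2, 2) ≤ (1/2)[171 + √(171² + 4·171·11·10)] = (1/2)[171 + √104481] = 247.1176

Kővári–Sós–Turán: let r_1, ..., r_171 be the row sums and z = Σ r_i the total number of 1s. Each pair of columns can share at most one row with both entries 1 (else a 2×2 all-ones block appears), so Σ_i C(r_i, 2) ≤ C(11, 2) = 55. By convexity Σ_i C(r_i, 2) ≥ 171·C(z/171, 2) = z(z − 171)/(2·171), giving z² − 171z − 171·11·10 ≤ 0 and hence z ≤ (1/2)[171 + √(29241 + 4·18810)] = (1/2)[171 + √104481] ≈ (1/2)(171 + 323.2352) = 247.1176.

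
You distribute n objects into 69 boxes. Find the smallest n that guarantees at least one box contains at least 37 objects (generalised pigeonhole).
n = (37 − 1)·69 + 1 = 2485

By the generalised pigeonhole principle, to guarantee some box contains ≥ r objects we need more than (r − 1) · k objects total. Threshold: n = (r − 1) · k + 1. With r = 37 and k = 69: n = 36 · 69 + 1 = 2484 + 1 = 2485. For n = 2484 = 36 · 69, we can put exactly 36 objects in every box, avoiding 37 in any single one — so 2485 is tight.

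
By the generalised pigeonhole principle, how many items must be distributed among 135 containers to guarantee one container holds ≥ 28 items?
n = (28 − 1)·135 + 1 = 3646

By the generalised pigeonhole principle, to guarantee some box contains ≥ r objects we need more than (r − 1) · k objects total. Threshold: n = (r − 1) · k + 1. With r = 28 and k = 135: n = 27 · 135 + 1 = 3645 + 1 = 3646. For n = 3645 = 27 · 135, we can put exactly 27 objects in every box, avoiding 28 in any single one — so 3646 is tight.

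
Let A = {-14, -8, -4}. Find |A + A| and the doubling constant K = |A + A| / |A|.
K = |A + A| / |A| = 6/3 = 2

Enumerate A + A = {a + b : a, b ∈ A}. With |A| = 3, there are |A|^2 = 9 ordered sum pairs; collecting distinct values, A + A = {-28, -22, -18, -16, -12, -8}, so |A + A| = 6. Thus K = 6/3 = 2. For comparison, the minimum possible |A + A| over all 3-element sets is 2·3 − 1 = 5 (so min K = 5/3), attained only by arithmetic progressions.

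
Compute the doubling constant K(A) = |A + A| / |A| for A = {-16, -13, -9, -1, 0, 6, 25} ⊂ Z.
K = |A + A| / |A| = 26/7

Enumerate A + A = {a + b : a, b ∈ A}. With |A| = 7, there are |A|^2 = 49 ordered sum pairs; collecting distinct values, A + A = {-32, -29, -26, -25, -22, -18, -17, -16, -14, -13, -10, -9, -7, -3, -2, -1, 0, 5, 6, 9, 12, 16, 24, 25, 31, 50}, so |A + A| = 26. Thus K = 26/7. For comparison, the minimum possible |A + A| over all 7-element sets is 2·7 − 1 = 13 (so min K = 13/7), attained only by arithmetic progressions.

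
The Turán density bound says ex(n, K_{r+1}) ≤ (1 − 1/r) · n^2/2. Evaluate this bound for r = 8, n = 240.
Turán density bound = (7/8) · 240^2/2 = 25200

Turán's theorem: ex(n, K_{r+1}) is achieved by the complete r-partite Turán graph T(n, r) with parts as balanced as possible, and is at most (1 − 1/r) · n^2/2. For r = 8, n = 240: the density bound is (7/8) · 57600/2 = 25200. Since 8 ∣ 240, the Turán graph T(240, 8) has parts of equal size 30, and its edge count e(T(240, 8)) = 25200 attains the density bound exactly.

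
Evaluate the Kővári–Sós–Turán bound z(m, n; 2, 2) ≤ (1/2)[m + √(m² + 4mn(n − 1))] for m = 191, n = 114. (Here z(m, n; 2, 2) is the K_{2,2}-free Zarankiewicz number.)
z(191, 114; 2, 2) ≤ (1/2)[191 + √(191² + 4·191·114·113)] = (1/2)[191 + √9878329] = 1666.9905

Kővári–Sós–Turán: let r_1, ..., r_191 be the row sums and z = Σ r_i the total number of 1s. Each pair of columns can share at most one row with both entries 1 (else a 2×2 all-ones block appears), so Σ_i C(r_i, 2) ≤ C(114, 2) = 6441. By convexity Σ_i C(r_i, 2) ≥ 191·C(z/191, 2) = z(z − 191)/(2·191), giving z² − 191z − 191·114·113 ≤ 0 and hence z ≤ (1/2)[191 + √(36481 + 4·2460462)] = (1/2)[191 + √9878329] ≈ (1/2)(191 + 3142.9809) = 1666.9905.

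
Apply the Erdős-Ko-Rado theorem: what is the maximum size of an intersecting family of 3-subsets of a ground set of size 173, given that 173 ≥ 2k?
max |F| = C(172, 2) = 14706

Erdős-Ko-Rado (1961): when n ≥ 2k, max |F| = C(n−1, k−1). The bound is attained by the star {A : i ∈ A} for any fixed i ∈ [n]. Here C(173−1, 3−1) = C(172, 2) = 14706.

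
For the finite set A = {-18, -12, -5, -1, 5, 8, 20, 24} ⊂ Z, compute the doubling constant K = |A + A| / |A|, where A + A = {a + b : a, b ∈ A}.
K = |A + A| / |A| = 33/8

Enumerate A + A = {a + b : a, b ∈ A}. With |A| = 8, there are |A|^2 = 64 ordered sum pairs; collecting distinct values, A + A = {-36, -30, -24, -23, -19, -17, -13, -10, -7, -6, -4, -2, 0, 2, 3, 4, 6, 7, 8, 10, 12, 13, 15, 16, 19, 23, 25, 28, 29, 32, 40, 44, 48}, so |A + A| = 33. Thus K = 33/8. For comparison, the minimum possible |A + A| over all 8-element sets is 2·8 − 1 = 15 (so min K = 15/8), attained only by arithmetic progressions.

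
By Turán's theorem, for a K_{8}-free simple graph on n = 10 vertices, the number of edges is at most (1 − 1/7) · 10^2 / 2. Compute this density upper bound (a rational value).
Turán density bound = (6/7) · 10^2/2 = 300/7 ≈ 42.8571

Turán's theorem: ex(n, K_{r+1}) is achieved by the complete r-partite Turán graph T(n, r) with parts as balanced as possible, and is at most (1 − 1/r) · n^2/2. For r = 7, n = 10: the density bound is (6/7) · 100/2 = 300/7 ≈ 42.8571. The integer-valued extremum is e(T(10, 7)) = 42, which is strictly less than the density bound 300/7 since 7 ∤ 10 (the parts of T(10, 7) cannot all be equal).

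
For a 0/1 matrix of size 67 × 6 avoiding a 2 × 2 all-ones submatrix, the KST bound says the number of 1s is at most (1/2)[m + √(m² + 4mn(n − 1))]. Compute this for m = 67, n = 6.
z(67, 6; 2, 2) ≤ (1/2)[67 + √(67² + 4·67·6·5)] = (1/2)[67 + √12529] = 89.4665

Kővári–Sós–Turán: let r_1, ..., r_67 be the row sums and z = Σ r_i the total number of 1s. Each pair of columns can share at most one row with both entries 1 (else a 2×2 all-ones block appears), so Σ_i C(r_i, 2) ≤ C(6, 2) = 15. By convexity Σ_i C(r_i, 2) ≥ 67·C(z/67, 2) = z(z − 67)/(2·67), giving z² − 67z − 67·6·5 ≤ 0 and hence z ≤ (1/2)[67 + √(4489 + 4·2010)] = (1/2)[67 + √12529] ≈ (1/2)(67 + 111.933) = 89.4665.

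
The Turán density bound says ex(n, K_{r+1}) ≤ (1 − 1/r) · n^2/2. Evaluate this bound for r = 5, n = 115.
Turán density bound = (4/5) · 115^2/2 = 5290

Turán's theorem: ex(n, K_{r+1}) is achieved by the complete r-partite Turán graph T(n, r) with parts as balanced as possible, and is at most (1 − 1/r) · n^2/2. For r = 5, n = 115: the density bound is (4/5) · 13225/2 = 5290. Since 5 ∣ 115, the Turán graph T(115, 5) has parts of equal size 23, and its edge count e(T(115, 5)) = 5290 attains the density bound exactly.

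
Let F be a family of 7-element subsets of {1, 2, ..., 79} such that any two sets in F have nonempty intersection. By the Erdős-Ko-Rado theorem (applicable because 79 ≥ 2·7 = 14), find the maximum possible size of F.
max |F| = C(78, 6) = 256851595

The Erdős-Ko-Rado theorem states: for n ≥ 2k, an intersecting family of k-subsets of an n-element set has size at most C(n − 1, k − 1), with equality for 'star' families {A ⊆ [n] : |A| = k, i ∈ A} (fix an element i). For n = 79, k = 7: C(78, 6) = 256851595.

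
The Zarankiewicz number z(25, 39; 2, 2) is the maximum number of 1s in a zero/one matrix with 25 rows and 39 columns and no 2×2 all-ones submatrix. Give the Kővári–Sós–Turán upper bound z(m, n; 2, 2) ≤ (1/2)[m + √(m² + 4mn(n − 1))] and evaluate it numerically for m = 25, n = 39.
z(25, 39; 2, 2) ≤ (1/2)[25 + √(25² + 4·25·39·38)] = (1/2)[25 + √148825] = 205.3892

Kővári–Sós–Turán: let r_1, ..., r_25 be the row sums and z = Σ r_i the total number of 1s. Each pair of columns can share at most one row with both entries 1 (else a 2×2 all-ones block appears), so Σ_i C(r_i, 2) ≤ C(39, 2) = 741. By convexity Σ_i C(r_i, 2) ≥ 25·C(z/25, 2) = z(z − 25)/(2·25), giving z² − 25z − 25·39·38 ≤ 0 and hence z ≤ (1/2)[25 + √(625 + 4·37050)] = (1/2)[25 + √148825] ≈ (1/2)(25 + 385.7784) = 205.3892.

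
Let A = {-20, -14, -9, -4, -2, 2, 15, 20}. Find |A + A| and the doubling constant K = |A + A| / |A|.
K = |A + A| / |A| = 31/8

Enumerate A + A = {a + b : a, b ∈ A}. With |A| = 8, there are |A|^2 = 64 ordered sum pairs; collecting distinct values, A + A = {-40, -34, -29, -28, -24, -23, -22, -18, -16, -13, -12, -11, -8, -7, -6, -5, -4, -2, 0, 1, 4, 6, 11, 13, 16, 17, 18, 22, 30, 35, 40}, so |A + A| = 31. Thus K = 31/8. For comparison, the minimum possible |A + A| over all 8-element sets is 2·8 − 1 = 15 (so min K = 15/8), attained only by arithmetic progressions.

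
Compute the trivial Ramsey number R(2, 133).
R(2, 133) = 133

R(2, k) = k for all k ≥ 2: in a 2-colouring of K_k, either some edge is red (a red K_2) or all edges are blue (a blue K_k). And K_{132} coloured all-blue has no blue K_133, so R(2, 133) > 132. Hence R(2, 133) = 133.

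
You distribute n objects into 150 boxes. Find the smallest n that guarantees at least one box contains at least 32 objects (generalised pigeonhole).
n = (32 − 1)·150 + 1 = 4651

By the generalised pigeonhole principle, to guarantee some box contains ≥ r objects we need more than (r − 1) · k objects total. Threshold: n = (r − 1) · k + 1. With r = 32 and k = 150: n = 31 · 150 + 1 = 4650 + 1 = 4651. For n = 4650 = 31 · 150, we can put exactly 31 objects in every box, avoiding 32 in any single one — so 4651 is tight.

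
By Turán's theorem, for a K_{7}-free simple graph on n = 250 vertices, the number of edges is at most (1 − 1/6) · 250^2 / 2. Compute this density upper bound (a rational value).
Turán density bound = (5/6) · 250^2/2 = 78125/3 ≈ 26041.6667

Turán's theorem: ex(n, K_{r+1}) is achieved by the complete r-partite Turán graph T(n, r) with parts as balanced as possible, and is at most (1 − 1/r) · n^2/2. For r = 6, n = 250: the density bound is (5/6) · 62500/2 = 78125/3 ≈ 26041.6667. The integer-valued extremum is e(T(250, 6)) = 26041, which is strictly less than the density bound 78125/3 since 6 ∤ 250 (the parts of T(250, 6) cannot all be equal).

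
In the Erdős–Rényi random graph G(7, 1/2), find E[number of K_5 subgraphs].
E[# K_5] = C(7, 5) · (1/2)^C(5, 2) = 21 / 2^10 ≈ 0.020508

For each 5-subset S of vertices (there are C(7, 5) = 21 such S), let X_S = 1 if S induces a K_5 (all C(5, 2) = 10 edges present). Then P(X_S = 1) = (1/2)^10 = 1/1024. By linearity of expectation, E[# K_5] = C(7, 5) · (1/2)^10 = 21 / 1024 ≈ 0.020508.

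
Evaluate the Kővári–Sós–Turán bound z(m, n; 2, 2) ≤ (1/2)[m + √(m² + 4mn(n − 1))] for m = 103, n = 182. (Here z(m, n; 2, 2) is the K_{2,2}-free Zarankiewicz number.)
z(103, 182; 2, 2) ≤ (1/2)[103 + √(103² + 4·103·182·181)] = (1/2)[103 + √13582713] = 1894.2366

Kővári–Sós–Turán: let r_1, ..., r_103 be the row sums and z = Σ r_i the total number of 1s. Each pair of columns can share at most one row with both entries 1 (else a 2×2 all-ones block appears), so Σ_i C(r_i, 2) ≤ C(182, 2) = 16471. By convexity Σ_i C(r_i, 2) ≥ 103·C(z/103, 2) = z(z − 103)/(2·103), giving z² − 103z − 103·182·181 ≤ 0 and hence z ≤ (1/2)[103 + √(10609 + 4·3393026)] = (1/2)[103 + √13582713] ≈ (1/2)(103 + 3685.4732) = 1894.2366.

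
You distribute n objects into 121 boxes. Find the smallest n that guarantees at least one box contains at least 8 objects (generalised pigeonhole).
n = (8 − 1)·121 + 1 = 848

By the generalised pigeonhole principle, to guarantee some box contains ≥ r objects we need more than (r − 1) · k objects total. Threshold: n = (r − 1) · k + 1. With r = 8 and k = 121: n = 7 · 121 + 1 = 847 + 1 = 848. For n = 847 = 7 · 121, we can put exactly 7 objects in every box, avoiding 8 in any single one — so 848 is tight.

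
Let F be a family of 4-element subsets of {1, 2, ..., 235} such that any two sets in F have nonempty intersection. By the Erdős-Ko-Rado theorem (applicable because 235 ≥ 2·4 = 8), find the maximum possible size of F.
max |F| = C(234, 3) = 2108184

The Erdős-Ko-Rado theorem states: for n ≥ 2k, an intersecting family of k-subsets of an n-element set has size at most C(n − 1, k − 1), with equality for 'star' families {A ⊆ [n] : |A| = k, i ∈ A} (fix an element i). For n = 235, k = 4: C(234, 3) = 2108184.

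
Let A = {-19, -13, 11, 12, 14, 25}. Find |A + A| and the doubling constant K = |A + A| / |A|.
K = |A + A| / |A| = 21/6 = 7/2

Enumerate A + A = {a + b : a, b ∈ A}. With |A| = 6, there are |A|^2 = 36 ordered sum pairs; collecting distinct values, A + A = {-38, -32, -26, -8, -7, -5, -2, -1, 1, 6, 12, 22, 23, 24, 25, 26, 28, 36, 37, 39, 50}, so |A + A| = 21. Thus K = 21/6 = 7/2. For comparison, the minimum possible |A + A| over all 6-element sets is 2·6 − 1 = 11 (so min K = 11/6), attained only by arithmetic progressions.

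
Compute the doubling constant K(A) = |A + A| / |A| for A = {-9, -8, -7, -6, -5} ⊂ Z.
K = |A + A| / |A| = 9/5

Enumerate A + A = {a + b : a, b ∈ A}. With |A| = 5, there are |A|^2 = 25 ordered sum pairs; collecting distinct values, A + A = {-18, -17, -16, -15, -14, -13, -12, -11, -10}, so |A + A| = 9. Thus K = 9/5. Here |A + A| = 2|A| − 1 = 9, the minimum possible — so K = 9/5 is minimal, which holds iff A is an arithmetic progression.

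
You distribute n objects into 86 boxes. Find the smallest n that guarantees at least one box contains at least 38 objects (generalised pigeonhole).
n = (38 − 1)·86 + 1 = 3183

By the generalised pigeonhole principle, to guarantee some box contains ≥ r objects we need more than (r − 1) · k objects total. Threshold: n = (r − 1) · k + 1. With r = 38 and k = 86: n = 37 · 86 + 1 = 3182 + 1 = 3183. For n = 3182 = 37 · 86, we can put exactly 37 objects in every box, avoiding 38 in any single one — so 3183 is tight.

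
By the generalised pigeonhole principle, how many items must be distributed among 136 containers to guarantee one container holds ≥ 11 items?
n = (11 − 1)·136 + 1 = 1361

By the generalised pigeonhole principle, to guarantee some box contains ≥ r objects we need more than (r − 1) · k objects total. Threshold: n = (r − 1) · k + 1. With r = 11 and k = 136: n = 10 · 136 + 1 = 1360 + 1 = 1361. For n = 1360 = 10 · 136, we can put exactly 10 objects in every box, avoiding 11 in any single one — so 1361 is tight.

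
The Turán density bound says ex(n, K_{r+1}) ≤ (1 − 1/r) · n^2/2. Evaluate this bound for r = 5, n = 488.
Turán density bound = (4/5) · 488^2/2 = 476288/5 ≈ 95257.6

Turán's theorem: ex(n, K_{r+1}) is achieved by the complete r-partite Turán graph T(n, r) with parts as balanced as possible, and is at most (1 − 1/r) · n^2/2. For r = 5, n = 488: the density bound is (4/5) · 238144/2 = 476288/5 ≈ 95257.6. The integer-valued extremum is e(T(488, 5)) = 95257, which is strictly less than the density bound 476288/5 since 5 ∤ 488 (the parts of T(488, 5) cannot all be equal).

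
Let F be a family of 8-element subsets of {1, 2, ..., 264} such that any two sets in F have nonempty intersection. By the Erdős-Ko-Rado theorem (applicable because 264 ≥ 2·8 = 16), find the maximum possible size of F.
max |F| = C(263, 7) = 15932831090241

Erdős-Ko-Rado (1961): when n ≥ 2k, max |F| = C(n−1, k−1). The bound is attained by the star {A : i ∈ A} for any fixed i ∈ [n]. Here C(264−1, 8−1) = C(263, 7) = 15932831090241.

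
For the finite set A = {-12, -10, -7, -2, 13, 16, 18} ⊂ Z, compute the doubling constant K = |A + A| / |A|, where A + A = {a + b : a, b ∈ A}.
K = |A + A| / |A| = 24/7

Enumerate A + A = {a + b : a, b ∈ A}. With |A| = 7, there are |A|^2 = 49 ordered sum pairs; collecting distinct values, A + A = {-24, -22, -20, -19, -17, -14, -12, -9, -4, 1, 3, 4, 6, 8, 9, 11, 14, 16, 26, 29, 31, 32, 34, 36}, so |A + A| = 24. Thus K = 24/7. For comparison, the minimum possible |A + A| over all 7-element sets is 2·7 − 1 = 13 (so min K = 13/7), attained only by arithmetic progressions.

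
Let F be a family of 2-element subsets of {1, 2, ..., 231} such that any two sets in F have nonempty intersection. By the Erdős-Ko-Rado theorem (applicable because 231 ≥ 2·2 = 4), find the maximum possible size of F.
max |F| = C(230, 1) = 230

Erdős-Ko-Rado (1961): when n ≥ 2k, max |F| = C(n−1, k−1). The bound is attained by the star {A : i ∈ A} for any fixed i ∈ [n]. Here C(231−1, 2−1) = C(230, 1) = 230.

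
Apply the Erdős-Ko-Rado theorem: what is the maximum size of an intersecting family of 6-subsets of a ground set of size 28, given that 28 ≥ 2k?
max |F| = C(27, 5) = 80730

Erdős-Ko-Rado (1961): when n ≥ 2k, max |F| = C(n−1, k−1). The bound is attained by the star {A : i ∈ A} for any fixed i ∈ [n]. Here C(28−1, 6−1) = C(27, 5) = 80730.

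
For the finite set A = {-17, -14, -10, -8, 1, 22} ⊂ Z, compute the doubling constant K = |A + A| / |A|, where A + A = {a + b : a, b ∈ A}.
K = |A + A| / |A| = 20/6 = 10/3

Enumerate A + A = {a + b : a, b ∈ A}. With |A| = 6, there are |A|^2 = 36 ordered sum pairs; collecting distinct values, A + A = {-34, -31, -28, -27, -25, -24, -22, -20, -18, -16, -13, -9, -7, 2, 5, 8, 12, 14, 23, 44}, so |A + A| = 20. Thus K = 20/6 = 10/3. For comparison, the minimum possible |A + A| over all 6-element sets is 2·6 − 1 = 11 (so min K = 11/6), attained only by arithmetic progressions.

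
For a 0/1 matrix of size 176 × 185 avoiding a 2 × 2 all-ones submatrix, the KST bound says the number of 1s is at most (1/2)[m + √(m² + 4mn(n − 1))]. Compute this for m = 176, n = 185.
z(176, 185; 2, 2) ≤ (1/2)[176 + √(176² + 4·176·185·184)] = (1/2)[176 + √23995136] = 2537.2415

Kővári–Sós–Turán: let r_1, ..., r_176 be the row sums and z = Σ r_i the total number of 1s. Each pair of columns can share at most one row with both entries 1 (else a 2×2 all-ones block appears), so Σ_i C(r_i, 2) ≤ C(185, 2) = 17020. By convexity Σ_i C(r_i, 2) ≥ 176·C(z/176, 2) = z(z − 176)/(2·176), giving z² − 176z − 176·185·184 ≤ 0 and hence z ≤ (1/2)[176 + √(30976 + 4·5991040)] = (1/2)[176 + √23995136] ≈ (1/2)(176 + 4898.483) = 2537.2415.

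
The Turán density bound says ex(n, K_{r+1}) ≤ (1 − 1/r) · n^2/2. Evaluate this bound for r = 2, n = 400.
Turán density bound = (1/2) · 400^2/2 = 40000

Turán's theorem: ex(n, K_{r+1}) is achieved by the complete r-partite Turán graph T(n, r) with parts as balanced as possible, and is at most (1 − 1/r) · n^2/2. For r = 2, n = 400: the density bound is (1/2) · 160000/2 = 40000. Since 2 ∣ 400, the Turán graph T(400, 2) has parts of equal size 200, and its edge count e(T(400, 2)) = 40000 attains the density bound exactly.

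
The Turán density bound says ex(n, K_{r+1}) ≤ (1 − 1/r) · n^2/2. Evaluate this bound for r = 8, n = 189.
Turán density bound = (7/8) · 189^2/2 = 250047/16 ≈ 15627.9375

Turán's theorem: ex(n, K_{r+1}) is achieved by the complete r-partite Turán graph T(n, r) with parts as balanced as possible, and is at most (1 − 1/r) · n^2/2. For r = 8, n = 189: the density bound is (7/8) · 35721/2 = 250047/16 ≈ 15627.9375. The integer-valued extremum is e(T(189, 8)) = 15627, which is strictly less than the density bound 250047/16 since 8 ∤ 189 (the parts of T(189, 8) cannot all be equal).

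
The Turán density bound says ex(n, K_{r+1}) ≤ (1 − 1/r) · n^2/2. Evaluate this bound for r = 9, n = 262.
Turán density bound = (8/9) · 262^2/2 = 274576/9 ≈ 30508.4444

Turán's theorem: ex(n, K_{r+1}) is achieved by the complete r-partite Turán graph T(n, r) with parts as balanced as possible, and is at most (1 − 1/r) · n^2/2. For r = 9, n = 262: the density bound is (8/9) · 68644/2 = 274576/9 ≈ 30508.4444. The integer-valued extremum is e(T(262, 9)) = 30508, which is strictly less than the density bound 274576/9 since 9 ∤ 262 (the parts of T(262, 9) cannot all be equal).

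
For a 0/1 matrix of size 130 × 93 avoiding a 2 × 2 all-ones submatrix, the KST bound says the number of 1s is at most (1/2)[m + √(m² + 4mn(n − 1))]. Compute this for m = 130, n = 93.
z(130, 93; 2, 2) ≤ (1/2)[130 + √(130² + 4·130·93·92)] = (1/2)[130 + √4466020] = 1121.648

Kővári–Sós–Turán: let r_1, ..., r_130 be the row sums and z = Σ r_i the total number of 1s. Each pair of columns can share at most one row with both entries 1 (else a 2×2 all-ones block appears), so Σ_i C(r_i, 2) ≤ C(93, 2) = 4278. By convexity Σ_i C(r_i, 2) ≥ 130·C(z/130, 2) = z(z − 130)/(2·130), giving z² − 130z − 130·93·92 ≤ 0 and hence z ≤ (1/2)[130 + √(16900 + 4·1112280)] = (1/2)[130 + √4466020] ≈ (1/2)(130 + 2113.296) = 1121.648.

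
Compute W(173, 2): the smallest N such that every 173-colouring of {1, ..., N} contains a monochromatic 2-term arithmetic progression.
W(173, 2) = 173 + 1 = 174

A 2-term AP is any pair of integers, so a monochromatic 2-AP exists iff some colour is used at least twice. With 173 colours, the colouring i ↦ i on {1, ..., 173} uses each colour once, avoiding any monochromatic pair, so W(173, 2) > 173. For {1, ..., 174}, pigeonhole forces two integers of the same colour, which form a monochromatic 2-AP. Hence W(173, 2) = 174.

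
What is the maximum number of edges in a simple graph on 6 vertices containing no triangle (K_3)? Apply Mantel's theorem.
ex(6, K_3) = ⌊6^2/4⌋ = 9

Mantel (1907): a triangle-free graph on n vertices has at most ⌊n^2/4⌋ edges, with equality for the complete bipartite graph K_{⌊n/2⌋, ⌈n/2⌉}. For n = 6: ⌊6^2/4⌋ = ⌊36/4⌋ = 9. The extremal graph is K_{3, 3}, which has 3·3 = 9 edges.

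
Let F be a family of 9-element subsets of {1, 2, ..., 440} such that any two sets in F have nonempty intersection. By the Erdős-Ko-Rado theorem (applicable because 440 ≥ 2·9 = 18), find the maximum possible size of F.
max |F| = C(439, 8) = 32087557740825918

The Erdős-Ko-Rado theorem states: for n ≥ 2k, an intersecting family of k-subsets of an n-element set has size at most C(n − 1, k − 1), with equality for 'star' families {A ⊆ [n] : |A| = k, i ∈ A} (fix an element i). For n = 440, k = 9: C(439, 8) = 32087557740825918.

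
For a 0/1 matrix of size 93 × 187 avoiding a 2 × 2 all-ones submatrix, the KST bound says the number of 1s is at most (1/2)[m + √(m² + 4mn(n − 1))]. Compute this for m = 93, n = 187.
z(93, 187; 2, 2) ≤ (1/2)[93 + √(93² + 4·93·187·186)] = (1/2)[93 + √12947553] = 1845.6354

Kővári–Sós–Turán: let r_1, ..., r_93 be the row sums and z = Σ r_i the total number of 1s. Each pair of columns can share at most one row with both entries 1 (else a 2×2 all-ones block appears), so Σ_i C(r_i, 2) ≤ C(187, 2) = 17391. By convexity Σ_i C(r_i, 2) ≥ 93·C(z/93, 2) = z(z − 93)/(2·93), giving z² − 93z − 93·187·186 ≤ 0 and hence z ≤ (1/2)[93 + √(8649 + 4·3234726)] = (1/2)[93 + √12947553] ≈ (1/2)(93 + 3598.2708) = 1845.6354.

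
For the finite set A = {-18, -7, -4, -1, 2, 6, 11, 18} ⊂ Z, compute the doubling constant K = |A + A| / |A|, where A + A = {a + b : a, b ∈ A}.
K = |A + A| / |A| = 31/8

Enumerate A + A = {a + b : a, b ∈ A}. With |A| = 8, there are |A|^2 = 64 ordered sum pairs; collecting distinct values, A + A = {-36, -25, -22, -19, -16, -14, -12, -11, -8, -7, -5, -2, -1, 0, 1, 2, 4, 5, 7, 8, 10, 11, 12, 13, 14, 17, 20, 22, 24, 29, 36}, so |A + A| = 31. Thus K = 31/8. For comparison, the minimum possible |A + A| over all 8-element sets is 2·8 − 1 = 15 (so min K = 15/8), attained only by arithmetic progressions.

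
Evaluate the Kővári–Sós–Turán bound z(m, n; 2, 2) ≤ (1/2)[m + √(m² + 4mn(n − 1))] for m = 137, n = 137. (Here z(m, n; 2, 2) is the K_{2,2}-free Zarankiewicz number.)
z(137, 137; 2, 2) ≤ (1/2)[137 + √(137² + 4·137·137·136)] = (1/2)[137 + √10229105] = 1667.6486

Kővári–Sós–Turán: let r_1, ..., r_137 be the row sums and z = Σ r_i the total number of 1s. Each pair of columns can share at most one row with both entries 1 (else a 2×2 all-ones block appears), so Σ_i C(r_i, 2) ≤ C(137, 2) = 9316. By convexity Σ_i C(r_i, 2) ≥ 137·C(z/137, 2) = z(z − 137)/(2·137), giving z² − 137z − 137·137·136 ≤ 0 and hence z ≤ (1/2)[137 + √(18769 + 4·2552584)] = (1/2)[137 + √10229105] ≈ (1/2)(137 + 3198.2972) = 1667.6486.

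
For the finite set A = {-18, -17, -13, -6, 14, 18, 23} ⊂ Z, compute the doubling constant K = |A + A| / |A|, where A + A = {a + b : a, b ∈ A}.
K = |A + A| / |A| = 26/7

Enumerate A + A = {a + b : a, b ∈ A}. With |A| = 7, there are |A|^2 = 49 ordered sum pairs; collecting distinct values, A + A = {-36, -35, -34, -31, -30, -26, -24, -23, -19, -12, -4, -3, 0, 1, 5, 6, 8, 10, 12, 17, 28, 32, 36, 37, 41, 46}, so |A + A| = 26. Thus K = 26/7. For comparison, the minimum possible |A + A| over all 7-element sets is 2·7 − 1 = 13 (so min K = 13/7), attained only by arithmetic progressions.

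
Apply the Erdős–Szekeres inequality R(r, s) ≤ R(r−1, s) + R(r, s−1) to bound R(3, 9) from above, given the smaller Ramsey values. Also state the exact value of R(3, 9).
R(3, 9) ≤ R(2, 9) + R(3, 8) = 9 + 28 = 37; exact value R(3, 9) = 36.

The Erdős–Szekeres recurrence R(r, s) ≤ R(r−1, s) + R(r, s−1) applied to (r, s) = (3, 9) gives
  R(3, 9) ≤ R(2, 9) + R(3, 8) = 9 + 28 = 37.
(Recall R(2, k) = k and R is symmetric.) The recurrence is not tight here (it gives 37, but the exact value is R(3, 9) = 36); the tight upper bound requires a sharper argument than the simple recurrence, combined with a lower-bound construction on K_{35}.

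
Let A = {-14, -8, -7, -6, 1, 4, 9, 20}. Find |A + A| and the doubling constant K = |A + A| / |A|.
K = |A + A| / |A| = 31/8

Enumerate A + A = {a + b : a, b ∈ A}. With |A| = 8, there are |A|^2 = 64 ordered sum pairs; collecting distinct values, A + A = {-28, -22, -21, -20, -16, -15, -14, -13, -12, -10, -7, -6, -5, -4, -3, -2, 1, 2, 3, 5, 6, 8, 10, 12, 13, 14, 18, 21, 24, 29, 40}, so |A + A| = 31. Thus K = 31/8. For comparison, the minimum possible |A + A| over all 8-element sets is 2·8 − 1 = 15 (so min K = 15/8), attained only by arithmetic progressions.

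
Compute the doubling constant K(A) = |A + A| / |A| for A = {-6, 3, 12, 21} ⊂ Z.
K = |A + A| / |A| = 7/4

Enumerate A + A = {a + b : a, b ∈ A}. With |A| = 4, there are |A|^2 = 16 ordered sum pairs; collecting distinct values, A + A = {-12, -3, 6, 15, 24, 33, 42}, so |A + A| = 7. Thus K = 7/4. Here |A + A| = 2|A| − 1 = 7, the minimum possible — so K = 7/4 is minimal, which holds iff A is an arithmetic progression.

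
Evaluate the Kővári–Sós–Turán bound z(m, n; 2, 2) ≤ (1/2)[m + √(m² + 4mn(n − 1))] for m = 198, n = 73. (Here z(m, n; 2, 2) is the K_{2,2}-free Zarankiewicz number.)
z(198, 73; 2, 2) ≤ (1/2)[198 + √(198² + 4·198·73·72)] = (1/2)[198 + √4201956] = 1123.9337

Kővári–Sós–Turán: let r_1, ..., r_198 be the row sums and z = Σ r_i the total number of 1s. Each pair of columns can share at most one row with both entries 1 (else a 2×2 all-ones block appears), so Σ_i C(r_i, 2) ≤ C(73, 2) = 2628. By convexity Σ_i C(r_i, 2) ≥ 198·C(z/198, 2) = z(z − 198)/(2·198), giving z² − 198z − 198·73·72 ≤ 0 and hence z ≤ (1/2)[198 + √(39204 + 4·1040688)] = (1/2)[198 + √4201956] ≈ (1/2)(198 + 2049.8673) = 1123.9337.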